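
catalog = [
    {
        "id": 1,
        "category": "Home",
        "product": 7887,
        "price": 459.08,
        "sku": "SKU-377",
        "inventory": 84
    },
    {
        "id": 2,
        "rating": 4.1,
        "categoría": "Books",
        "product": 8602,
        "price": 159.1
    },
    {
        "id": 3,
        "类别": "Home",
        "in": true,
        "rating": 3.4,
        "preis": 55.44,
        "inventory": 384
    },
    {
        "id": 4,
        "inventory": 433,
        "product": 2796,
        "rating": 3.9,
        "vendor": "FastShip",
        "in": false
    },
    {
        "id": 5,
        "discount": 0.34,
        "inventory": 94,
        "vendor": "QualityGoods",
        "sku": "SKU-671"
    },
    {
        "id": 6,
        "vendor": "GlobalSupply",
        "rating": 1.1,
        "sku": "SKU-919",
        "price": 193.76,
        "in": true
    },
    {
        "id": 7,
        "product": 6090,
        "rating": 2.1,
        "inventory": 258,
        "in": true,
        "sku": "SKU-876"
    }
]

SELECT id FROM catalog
[1, 2, 3, 4, 5, 6, 7]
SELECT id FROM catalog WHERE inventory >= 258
[3, 4, 7]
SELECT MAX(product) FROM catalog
8602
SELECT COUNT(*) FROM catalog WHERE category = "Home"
1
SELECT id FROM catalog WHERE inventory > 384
[4]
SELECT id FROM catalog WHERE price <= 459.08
[1, 2, 6]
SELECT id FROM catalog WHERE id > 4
[5, 6, 7]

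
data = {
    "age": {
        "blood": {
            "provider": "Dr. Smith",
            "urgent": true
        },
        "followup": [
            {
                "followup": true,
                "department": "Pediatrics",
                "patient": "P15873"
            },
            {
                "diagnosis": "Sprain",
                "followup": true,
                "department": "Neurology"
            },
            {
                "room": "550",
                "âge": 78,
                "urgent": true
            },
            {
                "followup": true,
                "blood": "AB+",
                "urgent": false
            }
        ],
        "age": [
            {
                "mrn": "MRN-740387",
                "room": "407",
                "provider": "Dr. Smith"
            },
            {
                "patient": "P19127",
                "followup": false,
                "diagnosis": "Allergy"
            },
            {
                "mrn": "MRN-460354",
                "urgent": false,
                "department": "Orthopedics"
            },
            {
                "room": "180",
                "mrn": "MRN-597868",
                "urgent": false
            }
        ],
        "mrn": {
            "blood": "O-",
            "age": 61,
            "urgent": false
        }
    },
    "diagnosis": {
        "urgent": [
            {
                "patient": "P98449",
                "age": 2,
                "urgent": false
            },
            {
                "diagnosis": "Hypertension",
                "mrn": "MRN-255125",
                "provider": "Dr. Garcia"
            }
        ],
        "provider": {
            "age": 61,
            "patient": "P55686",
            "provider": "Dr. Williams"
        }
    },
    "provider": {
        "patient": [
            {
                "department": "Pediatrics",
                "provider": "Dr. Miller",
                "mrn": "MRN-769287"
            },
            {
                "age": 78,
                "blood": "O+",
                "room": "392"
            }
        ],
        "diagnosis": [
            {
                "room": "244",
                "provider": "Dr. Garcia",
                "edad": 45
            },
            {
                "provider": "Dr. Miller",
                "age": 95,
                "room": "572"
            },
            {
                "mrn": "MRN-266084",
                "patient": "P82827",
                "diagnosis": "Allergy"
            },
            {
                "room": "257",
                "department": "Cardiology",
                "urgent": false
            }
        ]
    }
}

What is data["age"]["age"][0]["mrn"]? "MRN-740387"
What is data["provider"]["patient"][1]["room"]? "392"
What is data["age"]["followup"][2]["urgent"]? True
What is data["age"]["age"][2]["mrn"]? "MRN-460354"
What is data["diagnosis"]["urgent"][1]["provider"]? "Dr. Garcia"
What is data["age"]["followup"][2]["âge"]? 78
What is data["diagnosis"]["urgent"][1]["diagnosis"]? "Hypertension"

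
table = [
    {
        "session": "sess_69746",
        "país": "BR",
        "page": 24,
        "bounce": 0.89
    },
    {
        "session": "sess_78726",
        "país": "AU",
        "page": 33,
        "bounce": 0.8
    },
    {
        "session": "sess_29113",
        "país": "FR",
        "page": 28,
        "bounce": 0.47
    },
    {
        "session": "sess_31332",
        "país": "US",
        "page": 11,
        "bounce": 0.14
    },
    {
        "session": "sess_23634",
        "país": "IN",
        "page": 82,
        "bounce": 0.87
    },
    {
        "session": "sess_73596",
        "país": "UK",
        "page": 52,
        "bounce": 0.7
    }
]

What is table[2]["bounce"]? 0.47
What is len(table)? 6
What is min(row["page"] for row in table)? 11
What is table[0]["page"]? 24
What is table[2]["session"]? "sess_29113"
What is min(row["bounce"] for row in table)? 0.14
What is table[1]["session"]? "sess_78726"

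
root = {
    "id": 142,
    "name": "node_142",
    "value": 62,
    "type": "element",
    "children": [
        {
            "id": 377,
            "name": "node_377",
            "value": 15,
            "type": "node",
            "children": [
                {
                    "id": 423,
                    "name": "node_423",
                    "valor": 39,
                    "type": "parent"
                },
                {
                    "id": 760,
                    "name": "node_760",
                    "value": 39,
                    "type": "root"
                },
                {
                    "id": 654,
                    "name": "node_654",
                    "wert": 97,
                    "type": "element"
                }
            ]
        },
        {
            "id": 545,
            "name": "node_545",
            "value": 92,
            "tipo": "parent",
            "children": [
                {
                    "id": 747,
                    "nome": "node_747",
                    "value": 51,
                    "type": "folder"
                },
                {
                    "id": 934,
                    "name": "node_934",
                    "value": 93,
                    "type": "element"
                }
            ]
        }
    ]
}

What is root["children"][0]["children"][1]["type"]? "root"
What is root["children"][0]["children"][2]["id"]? 654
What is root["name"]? "node_142"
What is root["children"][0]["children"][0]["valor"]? 39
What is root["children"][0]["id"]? 377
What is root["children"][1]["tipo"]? "parent"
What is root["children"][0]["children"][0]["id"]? 423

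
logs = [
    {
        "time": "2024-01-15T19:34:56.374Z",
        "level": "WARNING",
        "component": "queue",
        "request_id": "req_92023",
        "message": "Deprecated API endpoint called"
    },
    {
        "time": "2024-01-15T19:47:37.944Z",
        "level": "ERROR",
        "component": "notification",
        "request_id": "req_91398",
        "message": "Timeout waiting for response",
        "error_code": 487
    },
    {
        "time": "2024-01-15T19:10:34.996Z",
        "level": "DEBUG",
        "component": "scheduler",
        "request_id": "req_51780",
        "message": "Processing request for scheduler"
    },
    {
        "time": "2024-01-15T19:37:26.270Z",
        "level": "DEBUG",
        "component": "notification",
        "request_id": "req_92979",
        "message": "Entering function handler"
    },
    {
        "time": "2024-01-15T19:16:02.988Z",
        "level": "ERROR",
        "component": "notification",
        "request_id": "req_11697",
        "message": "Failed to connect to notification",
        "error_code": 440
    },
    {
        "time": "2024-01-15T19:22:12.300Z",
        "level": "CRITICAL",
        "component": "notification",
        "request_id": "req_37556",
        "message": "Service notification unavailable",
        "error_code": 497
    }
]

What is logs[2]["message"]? "Processing request for scheduler"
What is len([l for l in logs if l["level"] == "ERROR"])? 2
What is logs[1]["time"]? "2024-01-15T19:47:37.944Z"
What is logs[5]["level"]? "CRITICAL"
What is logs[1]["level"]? "ERROR"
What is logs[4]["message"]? "Failed to connect to notification"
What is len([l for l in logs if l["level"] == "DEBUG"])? 2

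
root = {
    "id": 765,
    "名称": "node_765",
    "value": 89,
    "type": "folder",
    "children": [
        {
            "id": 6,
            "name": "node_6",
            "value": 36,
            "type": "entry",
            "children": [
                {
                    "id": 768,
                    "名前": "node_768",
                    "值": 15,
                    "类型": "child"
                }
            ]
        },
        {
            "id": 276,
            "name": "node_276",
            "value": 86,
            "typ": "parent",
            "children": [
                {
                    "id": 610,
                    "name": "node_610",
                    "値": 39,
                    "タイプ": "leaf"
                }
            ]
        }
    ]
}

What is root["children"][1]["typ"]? "parent"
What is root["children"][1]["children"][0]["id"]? 610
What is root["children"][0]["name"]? "node_6"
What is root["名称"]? "node_765"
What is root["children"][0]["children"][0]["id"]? 768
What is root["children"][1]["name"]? "node_276"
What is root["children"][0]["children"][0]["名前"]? "node_768"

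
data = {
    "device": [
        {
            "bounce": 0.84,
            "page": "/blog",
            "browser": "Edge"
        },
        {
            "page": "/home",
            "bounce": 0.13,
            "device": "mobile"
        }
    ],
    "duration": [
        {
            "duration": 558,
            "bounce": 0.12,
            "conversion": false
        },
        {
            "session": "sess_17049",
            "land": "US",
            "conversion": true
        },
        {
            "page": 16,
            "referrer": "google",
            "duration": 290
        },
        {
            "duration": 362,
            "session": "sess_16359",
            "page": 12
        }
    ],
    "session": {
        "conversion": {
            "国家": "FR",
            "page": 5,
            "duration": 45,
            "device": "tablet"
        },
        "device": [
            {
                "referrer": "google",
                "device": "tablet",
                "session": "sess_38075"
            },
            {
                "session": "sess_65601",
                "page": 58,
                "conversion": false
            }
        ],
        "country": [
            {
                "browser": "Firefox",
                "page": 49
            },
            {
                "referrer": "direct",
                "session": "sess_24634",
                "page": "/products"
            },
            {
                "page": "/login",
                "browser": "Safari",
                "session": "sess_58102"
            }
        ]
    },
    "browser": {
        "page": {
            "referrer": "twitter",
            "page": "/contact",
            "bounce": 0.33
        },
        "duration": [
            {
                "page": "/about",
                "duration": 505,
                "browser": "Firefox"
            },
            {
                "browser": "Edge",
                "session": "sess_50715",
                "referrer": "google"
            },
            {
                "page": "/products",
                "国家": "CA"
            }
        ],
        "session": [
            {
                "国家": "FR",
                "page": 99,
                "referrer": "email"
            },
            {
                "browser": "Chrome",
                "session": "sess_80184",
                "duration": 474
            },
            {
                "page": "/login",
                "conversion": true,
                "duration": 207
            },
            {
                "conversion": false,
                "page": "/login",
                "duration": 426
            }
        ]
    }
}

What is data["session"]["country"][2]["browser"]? "Safari"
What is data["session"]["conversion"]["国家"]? "FR"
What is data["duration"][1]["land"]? "US"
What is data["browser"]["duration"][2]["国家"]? "CA"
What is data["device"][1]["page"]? "/home"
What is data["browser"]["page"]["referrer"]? "twitter"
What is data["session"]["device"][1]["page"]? 58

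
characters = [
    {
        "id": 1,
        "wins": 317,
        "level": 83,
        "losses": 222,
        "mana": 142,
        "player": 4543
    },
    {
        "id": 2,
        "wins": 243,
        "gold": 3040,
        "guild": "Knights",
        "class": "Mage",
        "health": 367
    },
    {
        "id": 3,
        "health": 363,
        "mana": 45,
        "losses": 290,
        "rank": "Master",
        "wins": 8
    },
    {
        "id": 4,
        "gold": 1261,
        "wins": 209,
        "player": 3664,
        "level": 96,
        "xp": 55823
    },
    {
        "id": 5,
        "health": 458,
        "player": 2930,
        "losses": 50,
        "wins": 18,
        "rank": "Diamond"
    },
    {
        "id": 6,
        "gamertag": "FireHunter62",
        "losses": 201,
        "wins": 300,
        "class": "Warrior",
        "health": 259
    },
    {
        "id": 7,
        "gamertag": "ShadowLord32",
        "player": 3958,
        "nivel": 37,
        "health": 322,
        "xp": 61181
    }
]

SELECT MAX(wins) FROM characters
317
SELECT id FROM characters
[1, 2, 3, 4, 5, 6, 7]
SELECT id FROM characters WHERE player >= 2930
[1, 4, 5, 7]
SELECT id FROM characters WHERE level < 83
[]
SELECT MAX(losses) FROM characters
290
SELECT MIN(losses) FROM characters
50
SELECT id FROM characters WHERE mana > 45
[1]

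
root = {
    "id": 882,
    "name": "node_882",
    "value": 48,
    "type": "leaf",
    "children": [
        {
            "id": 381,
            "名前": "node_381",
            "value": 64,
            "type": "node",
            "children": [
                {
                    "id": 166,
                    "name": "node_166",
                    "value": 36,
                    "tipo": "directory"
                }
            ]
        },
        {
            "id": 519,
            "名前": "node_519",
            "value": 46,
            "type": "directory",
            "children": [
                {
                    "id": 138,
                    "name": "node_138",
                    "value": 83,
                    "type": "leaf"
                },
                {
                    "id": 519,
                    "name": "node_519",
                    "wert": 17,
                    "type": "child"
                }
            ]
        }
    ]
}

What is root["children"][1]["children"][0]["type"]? "leaf"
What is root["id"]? 882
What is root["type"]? "leaf"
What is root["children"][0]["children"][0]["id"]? 166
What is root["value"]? 48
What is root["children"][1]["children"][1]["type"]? "child"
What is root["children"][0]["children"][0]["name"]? "node_166"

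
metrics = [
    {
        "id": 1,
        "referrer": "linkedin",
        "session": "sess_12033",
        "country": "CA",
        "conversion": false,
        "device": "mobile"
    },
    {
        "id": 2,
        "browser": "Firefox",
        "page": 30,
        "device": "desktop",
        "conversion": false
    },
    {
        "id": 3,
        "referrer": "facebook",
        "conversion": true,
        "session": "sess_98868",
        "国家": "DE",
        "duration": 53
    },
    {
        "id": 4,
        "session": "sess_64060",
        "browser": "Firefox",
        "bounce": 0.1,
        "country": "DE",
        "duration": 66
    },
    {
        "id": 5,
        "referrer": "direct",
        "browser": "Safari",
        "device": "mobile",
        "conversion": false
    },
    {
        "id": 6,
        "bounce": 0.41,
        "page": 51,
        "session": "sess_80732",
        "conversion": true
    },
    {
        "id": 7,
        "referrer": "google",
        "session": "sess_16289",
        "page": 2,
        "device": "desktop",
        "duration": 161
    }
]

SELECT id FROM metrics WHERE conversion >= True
[3, 6]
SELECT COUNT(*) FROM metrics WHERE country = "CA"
1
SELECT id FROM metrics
[1, 2, 3, 4, 5, 6, 7]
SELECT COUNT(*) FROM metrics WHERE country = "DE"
1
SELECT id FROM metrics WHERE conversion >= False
[1, 2, 3, 5, 6]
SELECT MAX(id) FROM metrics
7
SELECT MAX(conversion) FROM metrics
True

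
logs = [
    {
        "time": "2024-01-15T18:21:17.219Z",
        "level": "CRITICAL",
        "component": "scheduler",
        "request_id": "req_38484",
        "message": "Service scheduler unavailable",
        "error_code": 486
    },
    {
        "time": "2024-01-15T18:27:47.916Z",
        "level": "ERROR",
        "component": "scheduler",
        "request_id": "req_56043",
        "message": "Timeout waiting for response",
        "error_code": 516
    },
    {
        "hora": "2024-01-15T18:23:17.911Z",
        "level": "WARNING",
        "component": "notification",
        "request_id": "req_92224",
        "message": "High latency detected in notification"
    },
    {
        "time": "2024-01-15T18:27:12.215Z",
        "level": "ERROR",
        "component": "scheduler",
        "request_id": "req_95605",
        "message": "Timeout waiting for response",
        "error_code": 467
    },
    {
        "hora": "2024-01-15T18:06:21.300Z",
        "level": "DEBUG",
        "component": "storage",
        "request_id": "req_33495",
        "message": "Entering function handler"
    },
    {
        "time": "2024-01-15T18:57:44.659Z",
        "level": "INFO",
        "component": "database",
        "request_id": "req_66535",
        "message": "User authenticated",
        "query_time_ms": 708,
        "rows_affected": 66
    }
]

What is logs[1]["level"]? "ERROR"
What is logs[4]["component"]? "storage"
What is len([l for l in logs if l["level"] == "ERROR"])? 2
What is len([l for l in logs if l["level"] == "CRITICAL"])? 1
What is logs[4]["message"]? "Entering function handler"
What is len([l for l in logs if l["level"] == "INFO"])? 1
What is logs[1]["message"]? "Timeout waiting for response"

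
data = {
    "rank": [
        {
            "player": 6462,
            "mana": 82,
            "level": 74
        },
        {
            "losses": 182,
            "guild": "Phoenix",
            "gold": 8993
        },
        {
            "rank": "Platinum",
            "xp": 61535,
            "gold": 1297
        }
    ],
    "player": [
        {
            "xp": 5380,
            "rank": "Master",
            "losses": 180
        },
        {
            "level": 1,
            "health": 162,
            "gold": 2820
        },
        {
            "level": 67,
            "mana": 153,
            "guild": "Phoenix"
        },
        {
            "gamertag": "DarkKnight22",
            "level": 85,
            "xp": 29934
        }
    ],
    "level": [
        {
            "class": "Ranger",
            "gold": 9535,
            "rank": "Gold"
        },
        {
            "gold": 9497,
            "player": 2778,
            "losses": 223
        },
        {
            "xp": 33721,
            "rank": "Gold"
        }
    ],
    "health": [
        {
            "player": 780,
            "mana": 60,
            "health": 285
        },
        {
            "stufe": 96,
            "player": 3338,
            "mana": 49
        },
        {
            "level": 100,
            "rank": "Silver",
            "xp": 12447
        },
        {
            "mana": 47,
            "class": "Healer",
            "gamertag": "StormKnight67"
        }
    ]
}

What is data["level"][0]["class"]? "Ranger"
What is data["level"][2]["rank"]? "Gold"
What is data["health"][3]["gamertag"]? "StormKnight67"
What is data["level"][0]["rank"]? "Gold"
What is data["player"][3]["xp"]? 29934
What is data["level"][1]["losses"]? 223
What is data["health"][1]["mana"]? 49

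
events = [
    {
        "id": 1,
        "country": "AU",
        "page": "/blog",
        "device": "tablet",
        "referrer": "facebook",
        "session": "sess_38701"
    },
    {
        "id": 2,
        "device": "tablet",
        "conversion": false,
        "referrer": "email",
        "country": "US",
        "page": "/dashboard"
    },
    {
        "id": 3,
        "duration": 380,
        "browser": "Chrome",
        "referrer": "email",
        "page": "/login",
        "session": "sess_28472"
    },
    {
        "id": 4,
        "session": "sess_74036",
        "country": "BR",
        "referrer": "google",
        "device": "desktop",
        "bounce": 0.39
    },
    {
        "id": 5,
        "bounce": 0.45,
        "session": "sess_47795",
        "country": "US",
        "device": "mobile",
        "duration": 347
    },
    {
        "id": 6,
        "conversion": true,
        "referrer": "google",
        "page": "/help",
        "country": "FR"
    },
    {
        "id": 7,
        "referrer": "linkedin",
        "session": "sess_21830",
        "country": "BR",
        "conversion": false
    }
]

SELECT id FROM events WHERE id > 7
[]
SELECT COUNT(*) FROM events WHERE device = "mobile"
1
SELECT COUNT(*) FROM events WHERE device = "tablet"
2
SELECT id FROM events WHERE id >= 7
[7]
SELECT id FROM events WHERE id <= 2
[1, 2]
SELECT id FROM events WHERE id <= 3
[1, 2, 3]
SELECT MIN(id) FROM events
1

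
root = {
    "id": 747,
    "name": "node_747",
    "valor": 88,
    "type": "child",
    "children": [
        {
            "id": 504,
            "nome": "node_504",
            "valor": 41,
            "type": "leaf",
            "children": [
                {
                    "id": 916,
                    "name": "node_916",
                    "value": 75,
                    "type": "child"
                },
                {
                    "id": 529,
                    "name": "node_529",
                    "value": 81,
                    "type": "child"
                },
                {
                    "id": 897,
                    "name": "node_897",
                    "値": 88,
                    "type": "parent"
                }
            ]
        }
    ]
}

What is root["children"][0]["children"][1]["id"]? 529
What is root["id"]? 747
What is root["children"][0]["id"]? 504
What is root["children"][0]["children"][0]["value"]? 75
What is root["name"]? "node_747"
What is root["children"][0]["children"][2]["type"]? "parent"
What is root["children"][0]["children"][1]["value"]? 81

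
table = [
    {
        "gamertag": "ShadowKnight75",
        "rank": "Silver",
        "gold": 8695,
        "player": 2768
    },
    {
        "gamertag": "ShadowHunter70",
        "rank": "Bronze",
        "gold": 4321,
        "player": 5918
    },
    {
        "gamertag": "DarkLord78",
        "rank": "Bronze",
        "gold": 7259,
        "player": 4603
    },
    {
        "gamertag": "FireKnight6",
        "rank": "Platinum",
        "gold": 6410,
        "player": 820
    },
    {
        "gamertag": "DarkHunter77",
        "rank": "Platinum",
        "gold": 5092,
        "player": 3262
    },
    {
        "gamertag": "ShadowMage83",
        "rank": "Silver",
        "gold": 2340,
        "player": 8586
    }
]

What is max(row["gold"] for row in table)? 8695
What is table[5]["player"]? 8586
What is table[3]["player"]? 820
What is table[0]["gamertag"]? "ShadowKnight75"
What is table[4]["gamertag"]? "DarkHunter77"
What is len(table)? 6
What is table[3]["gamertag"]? "FireKnight6"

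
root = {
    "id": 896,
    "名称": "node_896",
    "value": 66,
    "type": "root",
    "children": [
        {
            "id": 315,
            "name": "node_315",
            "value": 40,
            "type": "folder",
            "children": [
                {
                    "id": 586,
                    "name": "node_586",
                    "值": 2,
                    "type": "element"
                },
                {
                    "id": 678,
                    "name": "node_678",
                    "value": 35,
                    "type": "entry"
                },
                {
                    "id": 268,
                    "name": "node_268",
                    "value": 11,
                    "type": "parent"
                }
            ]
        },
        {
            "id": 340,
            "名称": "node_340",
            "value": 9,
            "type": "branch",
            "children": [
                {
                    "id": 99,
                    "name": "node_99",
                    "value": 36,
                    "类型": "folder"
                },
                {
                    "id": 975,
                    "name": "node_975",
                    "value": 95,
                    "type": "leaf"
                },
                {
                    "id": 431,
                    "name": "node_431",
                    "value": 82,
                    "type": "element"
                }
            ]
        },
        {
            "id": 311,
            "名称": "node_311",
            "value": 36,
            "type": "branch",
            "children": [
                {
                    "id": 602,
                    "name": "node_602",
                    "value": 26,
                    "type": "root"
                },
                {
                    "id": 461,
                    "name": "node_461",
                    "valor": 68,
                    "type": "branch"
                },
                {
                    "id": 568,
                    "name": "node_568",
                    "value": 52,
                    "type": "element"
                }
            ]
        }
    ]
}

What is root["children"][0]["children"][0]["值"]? 2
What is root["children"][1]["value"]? 9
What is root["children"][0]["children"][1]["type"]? "entry"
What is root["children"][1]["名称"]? "node_340"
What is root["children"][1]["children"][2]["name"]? "node_431"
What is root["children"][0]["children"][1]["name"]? "node_678"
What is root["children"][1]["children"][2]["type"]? "element"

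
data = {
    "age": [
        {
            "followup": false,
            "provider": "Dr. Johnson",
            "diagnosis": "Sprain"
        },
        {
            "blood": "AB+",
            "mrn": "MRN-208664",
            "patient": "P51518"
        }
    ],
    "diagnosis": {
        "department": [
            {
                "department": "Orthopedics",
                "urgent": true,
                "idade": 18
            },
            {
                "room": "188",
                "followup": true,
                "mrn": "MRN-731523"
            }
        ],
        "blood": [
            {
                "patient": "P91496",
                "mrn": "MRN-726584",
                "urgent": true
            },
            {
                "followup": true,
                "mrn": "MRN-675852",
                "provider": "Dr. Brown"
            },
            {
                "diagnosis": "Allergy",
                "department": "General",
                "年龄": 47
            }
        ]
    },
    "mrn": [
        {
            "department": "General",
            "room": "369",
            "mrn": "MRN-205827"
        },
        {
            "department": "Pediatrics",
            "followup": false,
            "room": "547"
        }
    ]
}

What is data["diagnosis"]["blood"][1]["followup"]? True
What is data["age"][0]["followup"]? False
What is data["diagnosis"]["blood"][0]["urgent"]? True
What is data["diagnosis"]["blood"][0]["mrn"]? "MRN-726584"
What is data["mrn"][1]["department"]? "Pediatrics"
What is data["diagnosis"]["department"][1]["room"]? "188"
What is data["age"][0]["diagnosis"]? "Sprain"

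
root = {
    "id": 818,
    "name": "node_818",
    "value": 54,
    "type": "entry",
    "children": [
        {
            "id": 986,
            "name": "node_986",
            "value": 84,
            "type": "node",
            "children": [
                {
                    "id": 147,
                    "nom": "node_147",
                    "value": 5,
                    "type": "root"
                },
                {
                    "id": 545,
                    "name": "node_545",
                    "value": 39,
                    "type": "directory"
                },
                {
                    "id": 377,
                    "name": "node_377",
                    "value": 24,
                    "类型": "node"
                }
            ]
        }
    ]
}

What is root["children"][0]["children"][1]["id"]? 545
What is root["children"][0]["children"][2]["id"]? 377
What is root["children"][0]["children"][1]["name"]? "node_545"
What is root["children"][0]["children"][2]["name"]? "node_377"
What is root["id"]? 818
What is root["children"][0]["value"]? 84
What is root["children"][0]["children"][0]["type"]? "root"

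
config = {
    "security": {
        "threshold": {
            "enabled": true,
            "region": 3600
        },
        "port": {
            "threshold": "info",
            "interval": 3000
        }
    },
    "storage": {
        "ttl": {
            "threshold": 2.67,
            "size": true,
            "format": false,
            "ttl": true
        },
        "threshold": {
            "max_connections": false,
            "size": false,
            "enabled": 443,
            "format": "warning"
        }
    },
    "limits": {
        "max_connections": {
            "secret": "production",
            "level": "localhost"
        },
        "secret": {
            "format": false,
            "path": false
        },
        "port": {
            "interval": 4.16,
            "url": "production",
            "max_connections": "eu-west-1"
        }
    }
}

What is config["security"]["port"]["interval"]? 3000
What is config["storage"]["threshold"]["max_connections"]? False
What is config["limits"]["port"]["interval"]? 4.16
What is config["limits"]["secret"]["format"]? False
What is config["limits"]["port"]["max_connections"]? "eu-west-1"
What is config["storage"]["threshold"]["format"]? "warning"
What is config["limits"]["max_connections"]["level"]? "localhost"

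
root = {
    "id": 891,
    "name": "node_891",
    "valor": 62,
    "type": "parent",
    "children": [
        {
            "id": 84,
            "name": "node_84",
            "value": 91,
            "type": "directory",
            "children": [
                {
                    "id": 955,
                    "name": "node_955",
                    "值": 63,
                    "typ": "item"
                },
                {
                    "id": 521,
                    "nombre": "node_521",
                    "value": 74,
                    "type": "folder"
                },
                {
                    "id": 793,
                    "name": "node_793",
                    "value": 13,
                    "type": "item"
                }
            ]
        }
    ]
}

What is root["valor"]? 62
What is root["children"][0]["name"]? "node_84"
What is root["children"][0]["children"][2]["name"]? "node_793"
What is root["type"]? "parent"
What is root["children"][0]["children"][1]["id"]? 521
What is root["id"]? 891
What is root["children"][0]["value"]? 91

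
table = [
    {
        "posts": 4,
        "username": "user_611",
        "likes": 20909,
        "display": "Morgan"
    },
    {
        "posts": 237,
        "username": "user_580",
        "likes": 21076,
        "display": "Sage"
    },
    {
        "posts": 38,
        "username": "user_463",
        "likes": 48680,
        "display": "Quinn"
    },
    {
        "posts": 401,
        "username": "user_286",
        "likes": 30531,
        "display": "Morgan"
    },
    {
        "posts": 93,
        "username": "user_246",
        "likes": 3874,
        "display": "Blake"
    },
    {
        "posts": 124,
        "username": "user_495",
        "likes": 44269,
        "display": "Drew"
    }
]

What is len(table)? 6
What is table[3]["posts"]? 401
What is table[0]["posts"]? 4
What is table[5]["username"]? "user_495"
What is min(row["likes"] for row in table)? 3874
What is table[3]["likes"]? 30531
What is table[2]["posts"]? 38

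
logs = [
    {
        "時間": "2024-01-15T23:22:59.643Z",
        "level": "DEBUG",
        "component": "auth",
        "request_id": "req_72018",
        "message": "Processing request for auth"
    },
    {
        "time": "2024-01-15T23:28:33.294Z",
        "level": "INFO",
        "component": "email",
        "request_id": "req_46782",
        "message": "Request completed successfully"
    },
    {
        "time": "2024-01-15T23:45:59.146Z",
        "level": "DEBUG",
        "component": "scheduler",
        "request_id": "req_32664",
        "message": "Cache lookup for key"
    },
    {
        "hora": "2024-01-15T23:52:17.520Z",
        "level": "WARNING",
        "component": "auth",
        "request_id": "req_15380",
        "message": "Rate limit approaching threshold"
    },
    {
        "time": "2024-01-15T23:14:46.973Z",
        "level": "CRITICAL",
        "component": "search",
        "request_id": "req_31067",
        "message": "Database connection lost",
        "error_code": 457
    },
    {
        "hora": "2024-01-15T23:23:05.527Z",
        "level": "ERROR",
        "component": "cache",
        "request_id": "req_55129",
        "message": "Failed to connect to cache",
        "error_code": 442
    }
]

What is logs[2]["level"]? "DEBUG"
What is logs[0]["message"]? "Processing request for auth"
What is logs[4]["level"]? "CRITICAL"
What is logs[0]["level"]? "DEBUG"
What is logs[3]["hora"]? "2024-01-15T23:52:17.520Z"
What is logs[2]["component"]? "scheduler"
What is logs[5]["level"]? "ERROR"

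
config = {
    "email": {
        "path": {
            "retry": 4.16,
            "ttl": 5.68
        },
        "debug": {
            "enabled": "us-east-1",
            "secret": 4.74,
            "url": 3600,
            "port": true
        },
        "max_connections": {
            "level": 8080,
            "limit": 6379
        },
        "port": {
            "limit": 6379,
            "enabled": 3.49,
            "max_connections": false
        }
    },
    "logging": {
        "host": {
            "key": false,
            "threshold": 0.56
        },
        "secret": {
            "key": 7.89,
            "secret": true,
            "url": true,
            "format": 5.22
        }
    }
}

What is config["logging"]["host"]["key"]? False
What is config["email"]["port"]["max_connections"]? False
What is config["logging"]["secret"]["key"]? 7.89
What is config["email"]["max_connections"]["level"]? 8080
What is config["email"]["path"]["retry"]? 4.16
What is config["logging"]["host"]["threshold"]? 0.56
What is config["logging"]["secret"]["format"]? 5.22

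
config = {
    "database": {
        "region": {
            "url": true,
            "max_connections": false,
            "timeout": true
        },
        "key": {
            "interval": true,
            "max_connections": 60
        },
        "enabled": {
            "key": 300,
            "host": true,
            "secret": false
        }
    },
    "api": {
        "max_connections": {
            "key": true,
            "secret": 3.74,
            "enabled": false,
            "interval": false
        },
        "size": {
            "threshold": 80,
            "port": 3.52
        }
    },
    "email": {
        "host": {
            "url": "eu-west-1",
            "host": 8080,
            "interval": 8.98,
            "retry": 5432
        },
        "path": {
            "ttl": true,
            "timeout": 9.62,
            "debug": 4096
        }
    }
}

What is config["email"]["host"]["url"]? "eu-west-1"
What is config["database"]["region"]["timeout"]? True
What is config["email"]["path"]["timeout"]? 9.62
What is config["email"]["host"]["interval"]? 8.98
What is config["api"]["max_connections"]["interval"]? False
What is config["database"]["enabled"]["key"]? 300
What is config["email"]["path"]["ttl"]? True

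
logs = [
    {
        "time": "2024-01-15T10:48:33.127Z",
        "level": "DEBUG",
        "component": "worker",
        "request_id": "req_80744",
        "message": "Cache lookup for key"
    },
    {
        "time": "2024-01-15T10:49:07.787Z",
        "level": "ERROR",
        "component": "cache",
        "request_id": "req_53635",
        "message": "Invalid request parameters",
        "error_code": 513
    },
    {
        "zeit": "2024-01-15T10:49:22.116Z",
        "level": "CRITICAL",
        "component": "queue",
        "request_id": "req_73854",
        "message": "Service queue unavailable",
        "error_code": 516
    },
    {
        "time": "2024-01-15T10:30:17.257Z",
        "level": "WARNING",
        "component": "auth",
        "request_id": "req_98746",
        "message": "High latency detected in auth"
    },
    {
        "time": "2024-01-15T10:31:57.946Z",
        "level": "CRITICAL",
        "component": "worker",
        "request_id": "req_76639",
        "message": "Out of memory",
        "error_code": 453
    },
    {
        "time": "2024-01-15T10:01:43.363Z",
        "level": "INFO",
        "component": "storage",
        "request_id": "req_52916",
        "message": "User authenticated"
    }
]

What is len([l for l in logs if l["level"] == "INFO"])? 1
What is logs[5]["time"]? "2024-01-15T10:01:43.363Z"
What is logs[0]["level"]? "DEBUG"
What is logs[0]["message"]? "Cache lookup for key"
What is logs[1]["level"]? "ERROR"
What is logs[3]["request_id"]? "req_98746"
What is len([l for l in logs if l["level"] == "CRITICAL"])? 2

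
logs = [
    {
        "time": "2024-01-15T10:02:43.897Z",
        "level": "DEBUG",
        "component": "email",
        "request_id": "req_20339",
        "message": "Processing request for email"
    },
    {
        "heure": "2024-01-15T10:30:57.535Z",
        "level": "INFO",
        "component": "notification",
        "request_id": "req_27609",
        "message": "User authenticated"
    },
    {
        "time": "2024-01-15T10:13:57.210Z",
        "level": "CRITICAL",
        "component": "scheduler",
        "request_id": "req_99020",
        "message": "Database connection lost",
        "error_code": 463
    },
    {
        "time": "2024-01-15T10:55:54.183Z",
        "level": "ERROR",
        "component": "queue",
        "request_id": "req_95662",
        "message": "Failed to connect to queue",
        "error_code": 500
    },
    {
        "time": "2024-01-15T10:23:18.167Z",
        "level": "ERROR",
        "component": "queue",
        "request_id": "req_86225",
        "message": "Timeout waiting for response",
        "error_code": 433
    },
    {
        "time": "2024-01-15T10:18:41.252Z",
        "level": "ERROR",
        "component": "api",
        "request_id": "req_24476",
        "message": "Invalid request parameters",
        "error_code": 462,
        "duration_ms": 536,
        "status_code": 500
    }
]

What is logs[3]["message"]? "Failed to connect to queue"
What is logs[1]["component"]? "notification"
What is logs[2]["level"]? "CRITICAL"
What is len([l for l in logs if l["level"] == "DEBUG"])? 1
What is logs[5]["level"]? "ERROR"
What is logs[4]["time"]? "2024-01-15T10:23:18.167Z"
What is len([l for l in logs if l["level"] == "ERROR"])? 3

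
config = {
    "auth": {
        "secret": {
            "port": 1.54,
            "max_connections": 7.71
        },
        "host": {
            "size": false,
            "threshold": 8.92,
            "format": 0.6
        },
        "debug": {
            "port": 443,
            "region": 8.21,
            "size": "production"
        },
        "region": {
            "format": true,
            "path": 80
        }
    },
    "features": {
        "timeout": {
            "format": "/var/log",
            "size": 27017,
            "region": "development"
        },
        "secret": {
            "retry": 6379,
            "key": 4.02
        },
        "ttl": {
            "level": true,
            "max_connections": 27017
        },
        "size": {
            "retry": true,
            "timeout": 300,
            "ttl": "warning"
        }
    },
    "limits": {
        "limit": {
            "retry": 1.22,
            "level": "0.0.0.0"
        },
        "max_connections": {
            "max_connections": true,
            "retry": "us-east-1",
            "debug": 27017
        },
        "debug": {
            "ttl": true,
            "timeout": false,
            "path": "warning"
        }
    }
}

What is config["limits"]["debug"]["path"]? "warning"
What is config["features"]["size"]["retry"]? True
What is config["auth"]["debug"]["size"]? "production"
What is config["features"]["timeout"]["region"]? "development"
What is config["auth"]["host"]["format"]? 0.6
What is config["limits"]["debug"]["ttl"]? True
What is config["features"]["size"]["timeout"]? 300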